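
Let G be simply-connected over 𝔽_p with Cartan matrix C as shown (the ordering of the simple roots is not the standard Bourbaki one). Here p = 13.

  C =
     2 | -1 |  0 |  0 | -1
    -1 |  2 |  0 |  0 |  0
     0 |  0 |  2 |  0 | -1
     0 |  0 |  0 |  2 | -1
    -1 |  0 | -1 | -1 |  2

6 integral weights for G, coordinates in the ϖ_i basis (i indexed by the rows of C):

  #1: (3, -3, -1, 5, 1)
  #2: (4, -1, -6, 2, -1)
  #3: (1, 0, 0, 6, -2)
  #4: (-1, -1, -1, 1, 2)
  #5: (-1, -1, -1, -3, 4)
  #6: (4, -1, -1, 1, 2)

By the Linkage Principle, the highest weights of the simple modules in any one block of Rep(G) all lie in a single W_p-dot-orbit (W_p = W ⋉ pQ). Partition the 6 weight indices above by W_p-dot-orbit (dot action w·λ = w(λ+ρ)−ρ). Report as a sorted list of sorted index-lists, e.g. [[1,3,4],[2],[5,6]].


D_5 Cartan matrix, 5 simple roots permuted; ρ=(1,1,1,1,1).

W_13-reps of the 6 weights in Ā_13 (same 5-coord order as C):

  1: (1, 1, 0, 6, 1);  2: (0, 0, 0, 2, 3);  3: (1, 1, 0, 6, 1);  4: (0, 0, 0, 2, 3);  5: (0, 0, 0, 2, 3);  6: (0, 0, 0, 2, 3)

Linkage partition of the 6 weights (2 classes, p=13):

[[1, 3], [2, 4, 5, 6]]


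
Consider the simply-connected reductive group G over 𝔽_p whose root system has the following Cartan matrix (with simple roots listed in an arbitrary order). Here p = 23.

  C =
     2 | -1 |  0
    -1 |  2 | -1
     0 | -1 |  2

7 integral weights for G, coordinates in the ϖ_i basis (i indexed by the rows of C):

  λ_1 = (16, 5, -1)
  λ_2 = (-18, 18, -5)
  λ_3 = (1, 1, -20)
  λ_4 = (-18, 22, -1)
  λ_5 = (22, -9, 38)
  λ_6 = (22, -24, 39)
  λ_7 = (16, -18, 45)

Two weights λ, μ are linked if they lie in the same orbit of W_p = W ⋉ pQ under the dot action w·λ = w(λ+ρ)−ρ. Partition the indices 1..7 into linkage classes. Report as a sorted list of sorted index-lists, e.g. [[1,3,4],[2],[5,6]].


Dynkin diagram of C (from the 4 off-diagonal −1 entries): A_3.

Folding the 7 weights λ_j+ρ into Ā_23 (reps in the given 3-coord order):

  λ_1+ρ ↦ (17, 6, 0)
  λ_2+ρ ↦ (15, 2, 2)
  λ_3+ρ ↦ (15, 2, 2)
  λ_4+ρ ↦ (17, 6, 0)
  λ_5+ρ ↦ (8, 0, 8)
  λ_6+ρ ↦ (17, 6, 0)
  λ_7+ρ ↦ (17, 6, 0)

Grouping the 7 weights by Ā_23-representative: 3 linkage classes.

[[1, 4, 6, 7], [2, 3], [5]]


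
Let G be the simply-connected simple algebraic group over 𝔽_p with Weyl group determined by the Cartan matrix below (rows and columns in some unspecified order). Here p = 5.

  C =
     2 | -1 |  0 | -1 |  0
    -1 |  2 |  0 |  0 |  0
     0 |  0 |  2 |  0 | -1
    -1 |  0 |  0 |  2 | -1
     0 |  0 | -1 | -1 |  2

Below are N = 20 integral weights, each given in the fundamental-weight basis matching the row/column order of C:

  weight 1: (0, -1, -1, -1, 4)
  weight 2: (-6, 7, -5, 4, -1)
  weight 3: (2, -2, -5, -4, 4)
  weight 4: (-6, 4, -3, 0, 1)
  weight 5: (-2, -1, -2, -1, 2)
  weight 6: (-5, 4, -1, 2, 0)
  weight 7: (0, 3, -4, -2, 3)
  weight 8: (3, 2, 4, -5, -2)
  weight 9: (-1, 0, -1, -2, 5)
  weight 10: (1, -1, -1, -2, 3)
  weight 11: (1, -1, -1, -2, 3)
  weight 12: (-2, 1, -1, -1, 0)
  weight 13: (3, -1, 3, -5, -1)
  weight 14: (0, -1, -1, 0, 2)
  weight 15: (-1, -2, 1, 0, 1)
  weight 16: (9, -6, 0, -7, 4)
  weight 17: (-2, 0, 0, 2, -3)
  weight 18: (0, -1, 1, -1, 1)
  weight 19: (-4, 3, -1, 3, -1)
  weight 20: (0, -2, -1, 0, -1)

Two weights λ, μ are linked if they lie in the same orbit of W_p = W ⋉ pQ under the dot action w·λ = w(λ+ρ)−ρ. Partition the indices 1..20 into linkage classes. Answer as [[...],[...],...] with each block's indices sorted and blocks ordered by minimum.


Type A_5, rank 5, |W|=720; reorder rows/cols to standard.

Each λ_j+ρ reduced to Ā_5; 5-tuples below use C's row order:

  1: (0, 0, 0, 0, 4)
  2: (1, 0, 0, 1, 3)
  3: (1, 0, 2, 0, 2)
  4: (1, 0, 2, 0, 2)
  5: (1, 0, 1, 0, 1)
  6: (3, 1, 0, 1, 0)
  7: (0, 1, 0, 1, 0)
  8: (1, 0, 2, 0, 2)
  9: (0, 0, 0, 0, 4)
  10: (1, 0, 0, 1, 3)
  11: (1, 0, 0, 1, 3)
  12: (0, 1, 0, 1, 0)
  13: (0, 0, 0, 0, 4)
  14: (1, 0, 0, 1, 3)
  15: (1, 0, 2, 0, 2)
  16: (0, 0, 0, 0, 4)
  17: (1, 0, 1, 0, 1)
  18: (1, 0, 2, 0, 2)
  19: (3, 1, 0, 1, 0)
  20: (0, 1, 0, 1, 0)

Grouping the 20 weights by Ā_5-representative: 6 linkage classes.

[[1, 9, 13, 16], [2, 10, 11, 14], [3, 4, 8, 15, 18], [5, 17], [6, 19], [7, 12, 20]]


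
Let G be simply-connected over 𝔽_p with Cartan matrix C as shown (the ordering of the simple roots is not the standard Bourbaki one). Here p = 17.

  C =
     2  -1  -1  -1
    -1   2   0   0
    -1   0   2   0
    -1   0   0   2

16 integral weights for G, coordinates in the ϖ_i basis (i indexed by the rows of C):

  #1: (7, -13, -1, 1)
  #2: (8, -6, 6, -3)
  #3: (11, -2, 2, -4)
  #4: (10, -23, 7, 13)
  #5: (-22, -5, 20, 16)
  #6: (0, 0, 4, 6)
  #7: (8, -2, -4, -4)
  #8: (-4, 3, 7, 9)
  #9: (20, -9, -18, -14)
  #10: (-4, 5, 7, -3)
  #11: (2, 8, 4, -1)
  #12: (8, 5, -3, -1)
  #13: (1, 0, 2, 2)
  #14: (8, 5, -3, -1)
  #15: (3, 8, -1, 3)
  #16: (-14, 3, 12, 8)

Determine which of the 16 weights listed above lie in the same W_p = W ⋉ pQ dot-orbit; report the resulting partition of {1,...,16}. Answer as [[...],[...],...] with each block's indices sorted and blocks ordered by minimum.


Dynkin diagram of C (from the 6 off-diagonal −1 entries): D_4.

W_17-reps of the 16 weights in Ā_17 (same 4-coord order as C):

  λ_1 → (2, 6, 2, 0)
  λ_2 → (1, 5, 7, 2)
  λ_3 → (2, 1, 3, 3)
  λ_4 → (2, 1, 3, 3)
  λ_5 → (0, 9, 0, 4)
  λ_6 → (1, 1, 5, 7)
  λ_7 → (2, 1, 3, 3)
  λ_8 → (1, 1, 5, 7)
  λ_9 → (0, 9, 0, 4)
  λ_10 → (2, 1, 3, 3)
  λ_11 → (0, 9, 5, 0)
  λ_12 → (2, 6, 2, 0)
  λ_13 → (2, 1, 3, 3)
  λ_14 → (2, 6, 2, 0)
  λ_15 → (0, 9, 0, 4)
  λ_16 → (0, 9, 0, 4)

Linkage partition of the 16 weights (6 classes, p=17):

[[1, 12, 14], [2], [3, 4, 7, 10, 13], [5, 9, 15, 16], [6, 8], [11]]


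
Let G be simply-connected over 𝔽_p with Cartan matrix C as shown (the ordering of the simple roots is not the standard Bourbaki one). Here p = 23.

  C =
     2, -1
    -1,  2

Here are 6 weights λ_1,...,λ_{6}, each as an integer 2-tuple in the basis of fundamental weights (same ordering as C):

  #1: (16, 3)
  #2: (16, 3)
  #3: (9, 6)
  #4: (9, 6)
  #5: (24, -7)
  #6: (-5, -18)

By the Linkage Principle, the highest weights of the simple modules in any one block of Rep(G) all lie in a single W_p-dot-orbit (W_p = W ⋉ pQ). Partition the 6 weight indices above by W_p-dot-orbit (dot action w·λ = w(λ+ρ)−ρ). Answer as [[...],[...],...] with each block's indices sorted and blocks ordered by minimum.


Dynkin diagram of C (from the 2 off-diagonal −1 entries): A_2.

λ_j+ρ reflected into Ā_23 (⟨·,θ^∨⟩≤23); 2-tuples as given:

    [1] (17, 4)
    [2] (17, 4)
    [3] (10, 7)
    [4] (10, 7)
    [5] (17, 4)
    [6] (17, 4)

The 6 indices split into 2 linkage classes (same alcove rep ⇔ same W_23-dot-orbit):

[[1, 2, 5, 6], [3, 4]]


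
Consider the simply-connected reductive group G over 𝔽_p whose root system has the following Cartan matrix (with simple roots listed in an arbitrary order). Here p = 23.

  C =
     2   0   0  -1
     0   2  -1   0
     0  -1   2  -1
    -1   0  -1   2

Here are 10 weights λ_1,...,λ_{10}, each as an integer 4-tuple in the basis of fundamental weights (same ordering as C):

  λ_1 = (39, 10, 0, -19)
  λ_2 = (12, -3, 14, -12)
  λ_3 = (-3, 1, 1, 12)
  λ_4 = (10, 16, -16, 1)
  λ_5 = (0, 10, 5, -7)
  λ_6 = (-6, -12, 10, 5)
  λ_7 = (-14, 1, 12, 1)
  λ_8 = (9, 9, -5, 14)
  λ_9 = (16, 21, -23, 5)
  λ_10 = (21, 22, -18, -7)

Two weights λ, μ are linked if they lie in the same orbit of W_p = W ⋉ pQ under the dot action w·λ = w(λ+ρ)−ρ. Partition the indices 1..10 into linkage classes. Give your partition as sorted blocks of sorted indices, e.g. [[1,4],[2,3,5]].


Type A_4, rank 4, |W|=120; reorder rows/cols to standard.

Each λ_j+ρ reduced to Ā_23; 4-tuples below use C's row order:

  λ_1 → (5, 11, 0, 1);  λ_2 → (2, 2, 2, 11);  λ_3 → (2, 2, 2, 11);  λ_4 → (2, 2, 2, 11);  λ_5 → (5, 11, 0, 1);  λ_6 → (5, 11, 0, 1);  λ_7 → (2, 2, 2, 11);  λ_8 → (2, 2, 2, 11);  λ_9 → (1, 0, 6, 16);  λ_10 → (1, 0, 6, 16)

Linkage partition of the 10 weights (3 classes, p=23):

[[1, 5, 6], [2, 3, 4, 7, 8], [9, 10]]


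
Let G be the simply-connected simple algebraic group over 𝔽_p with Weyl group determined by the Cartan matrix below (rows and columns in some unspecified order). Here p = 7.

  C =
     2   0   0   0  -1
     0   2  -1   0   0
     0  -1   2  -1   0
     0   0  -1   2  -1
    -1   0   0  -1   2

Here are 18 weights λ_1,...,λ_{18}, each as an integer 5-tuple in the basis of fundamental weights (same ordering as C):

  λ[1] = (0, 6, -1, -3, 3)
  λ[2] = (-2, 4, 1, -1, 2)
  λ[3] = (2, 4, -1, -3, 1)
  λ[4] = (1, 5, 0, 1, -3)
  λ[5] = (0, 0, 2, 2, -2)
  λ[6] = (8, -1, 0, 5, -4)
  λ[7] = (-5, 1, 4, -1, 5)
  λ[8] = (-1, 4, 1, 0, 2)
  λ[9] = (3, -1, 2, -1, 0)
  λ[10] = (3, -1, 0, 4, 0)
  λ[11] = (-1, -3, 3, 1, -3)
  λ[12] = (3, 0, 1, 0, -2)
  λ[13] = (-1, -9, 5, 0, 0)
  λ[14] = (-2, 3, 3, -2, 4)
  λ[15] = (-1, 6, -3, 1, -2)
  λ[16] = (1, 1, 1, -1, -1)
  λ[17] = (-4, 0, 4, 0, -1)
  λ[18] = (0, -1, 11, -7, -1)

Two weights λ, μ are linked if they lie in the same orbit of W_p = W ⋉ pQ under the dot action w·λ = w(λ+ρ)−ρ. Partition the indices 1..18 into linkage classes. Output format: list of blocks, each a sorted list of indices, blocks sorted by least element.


Dynkin diagram of C (from the 8 off-diagonal −1 entries): A_5.

Alcove-folded reps (p=7, 18 weights, presented ϖ-order):

  λ_1 → (2, 2, 2, 0, 0);  λ_2 → (2, 2, 2, 0, 0);  λ_3 → (2, 2, 2, 0, 0);  λ_4 → (2, 4, 1, 0, 0);  λ_5 → (0, 1, 3, 2, 1);  λ_6 → (0, 1, 3, 2, 1);  λ_7 → (2, 4, 1, 0, 0);  λ_8 → (3, 1, 2, 0, 1);  λ_9 → (3, 1, 2, 0, 1);  λ_10 → (0, 1, 3, 2, 1);  λ_11 → (2, 2, 2, 0, 0);  λ_12 → (3, 1, 2, 0, 1);  λ_13 → (0, 5, 1, 0, 1);  λ_14 → (3, 1, 2, 0, 1);  λ_15 → (0, 5, 1, 0, 1);  λ_16 → (2, 2, 2, 0, 0);  λ_17 → (0, 1, 3, 2, 1);  λ_18 → (0, 5, 1, 0, 1)

Grouping the 18 weights by Ā_7-representative: 5 linkage classes.

[[1, 2, 3, 11, 16], [4, 7], [5, 6, 10, 17], [8, 9, 12, 14], [13, 15, 18]]


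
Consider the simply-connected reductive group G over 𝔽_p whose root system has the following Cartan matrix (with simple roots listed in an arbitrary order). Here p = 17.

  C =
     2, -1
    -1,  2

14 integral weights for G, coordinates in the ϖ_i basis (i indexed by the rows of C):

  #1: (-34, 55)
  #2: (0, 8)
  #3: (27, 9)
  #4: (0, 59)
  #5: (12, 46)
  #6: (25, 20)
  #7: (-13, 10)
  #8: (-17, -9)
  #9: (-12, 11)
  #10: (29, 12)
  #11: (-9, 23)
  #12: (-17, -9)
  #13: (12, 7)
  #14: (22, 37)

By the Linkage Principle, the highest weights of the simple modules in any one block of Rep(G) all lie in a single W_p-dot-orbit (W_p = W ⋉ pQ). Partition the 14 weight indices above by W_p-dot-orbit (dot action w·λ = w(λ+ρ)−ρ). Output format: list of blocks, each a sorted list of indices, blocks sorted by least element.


Dynkin diagram of C (from the 2 off-diagonal −1 entries): A_2.

Folding the 14 weights λ_j+ρ into Ā_17 (reps in the given 2-coord order):

  λ_1+ρ ↦ (11, 1) · λ_2+ρ ↦ (1, 9) · λ_3+ρ ↦ (4, 7) · λ_4+ρ ↦ (1, 9) · λ_5+ρ ↦ (9, 4) · λ_6+ρ ↦ (9, 4) · λ_7+ρ ↦ (11, 1) · λ_8+ρ ↦ (1, 9) · λ_9+ρ ↦ (11, 1) · λ_10+ρ ↦ (9, 4) · λ_11+ρ ↦ (1, 9) · λ_12+ρ ↦ (1, 9) · λ_13+ρ ↦ (9, 4) · λ_14+ρ ↦ (4, 7)

Linkage partition of the 14 weights (4 classes, p=17):

[[1, 7, 9], [2, 4, 8, 11, 12], [3, 14], [5, 6, 10, 13]]


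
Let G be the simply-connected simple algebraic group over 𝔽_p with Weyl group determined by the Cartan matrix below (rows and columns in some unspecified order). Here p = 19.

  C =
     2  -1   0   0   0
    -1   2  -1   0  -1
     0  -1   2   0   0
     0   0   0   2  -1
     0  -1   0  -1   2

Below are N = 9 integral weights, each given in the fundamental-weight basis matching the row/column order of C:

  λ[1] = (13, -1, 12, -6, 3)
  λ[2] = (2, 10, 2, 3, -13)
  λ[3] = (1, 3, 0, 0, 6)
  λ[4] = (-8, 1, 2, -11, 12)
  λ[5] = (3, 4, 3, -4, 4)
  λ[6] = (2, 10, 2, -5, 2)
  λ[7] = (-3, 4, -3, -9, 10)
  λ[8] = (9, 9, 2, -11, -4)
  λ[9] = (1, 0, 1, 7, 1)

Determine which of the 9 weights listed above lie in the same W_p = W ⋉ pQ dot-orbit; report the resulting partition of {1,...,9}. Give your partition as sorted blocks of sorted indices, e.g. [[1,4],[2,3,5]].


Root system D_5: the 5×5 matrix C matches after relabeling.

λ_j+ρ reflected into Ā_19 (⟨·,θ^∨⟩≤19); 5-tuples as given:

    1: (2, 4, 1, 1, 0)
    2: (2, 1, 2, 8, 2)
    3: (2, 4, 1, 1, 0)
    4: (2, 1, 2, 8, 2)
    5: (4, 1, 4, 1, 3)
    6: (2, 1, 2, 8, 2)
    7: (2, 1, 2, 8, 2)
    8: (6, 0, 1, 1, 2)
    9: (2, 1, 2, 8, 2)

Linkage partition of the 9 weights (4 classes, p=19):

[[1, 3], [2, 4, 6, 7, 9], [5], [8]]


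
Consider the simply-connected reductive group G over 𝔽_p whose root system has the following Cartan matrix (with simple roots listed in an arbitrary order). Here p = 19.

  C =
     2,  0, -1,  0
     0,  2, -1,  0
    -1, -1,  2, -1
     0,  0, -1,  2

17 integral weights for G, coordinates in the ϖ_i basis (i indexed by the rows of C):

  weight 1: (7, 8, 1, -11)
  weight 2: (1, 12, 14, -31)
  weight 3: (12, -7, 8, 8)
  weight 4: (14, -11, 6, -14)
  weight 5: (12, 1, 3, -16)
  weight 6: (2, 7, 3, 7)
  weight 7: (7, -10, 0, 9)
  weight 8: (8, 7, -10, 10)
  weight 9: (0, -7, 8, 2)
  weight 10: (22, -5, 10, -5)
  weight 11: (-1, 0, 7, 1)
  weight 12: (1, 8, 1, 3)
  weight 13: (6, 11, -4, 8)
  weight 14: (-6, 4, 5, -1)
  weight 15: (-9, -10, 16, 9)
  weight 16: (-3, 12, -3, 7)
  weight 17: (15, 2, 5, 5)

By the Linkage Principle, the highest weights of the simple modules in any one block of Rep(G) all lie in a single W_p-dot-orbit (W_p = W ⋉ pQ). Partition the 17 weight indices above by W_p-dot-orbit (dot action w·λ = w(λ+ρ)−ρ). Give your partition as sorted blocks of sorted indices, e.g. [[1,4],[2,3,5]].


Type D_4, rank 4, |W|=192; reorder rows/cols to standard.

Each λ_j+ρ reduced to Ā_19; 4-tuples below use C's row order:

    λ_1 → (0, 1, 8, 2)
    λ_2 → (2, 9, 2, 4)
    λ_3 → (1, 6, 3, 3)
    λ_4 → (1, 6, 3, 3)
    λ_5 → (2, 9, 2, 4)
    λ_6 → (1, 4, 3, 4)
    λ_7 → (0, 1, 8, 2)
    λ_8 → (0, 1, 8, 2)
    λ_9 → (1, 6, 3, 3)
    λ_10 → (1, 4, 3, 4)
    λ_11 → (0, 1, 8, 2)
    λ_12 → (2, 9, 2, 4)
    λ_13 → (1, 6, 3, 3)
    λ_14 → (5, 5, 1, 0)
    λ_15 → (0, 1, 8, 2)
    λ_16 → (2, 9, 2, 4)
    λ_17 → (1, 6, 3, 3)

Linkage partition of the 17 weights (5 classes, p=19):

[[1, 7, 8, 11, 15], [2, 5, 12, 16], [3, 4, 9, 13, 17], [6, 10], [14]]


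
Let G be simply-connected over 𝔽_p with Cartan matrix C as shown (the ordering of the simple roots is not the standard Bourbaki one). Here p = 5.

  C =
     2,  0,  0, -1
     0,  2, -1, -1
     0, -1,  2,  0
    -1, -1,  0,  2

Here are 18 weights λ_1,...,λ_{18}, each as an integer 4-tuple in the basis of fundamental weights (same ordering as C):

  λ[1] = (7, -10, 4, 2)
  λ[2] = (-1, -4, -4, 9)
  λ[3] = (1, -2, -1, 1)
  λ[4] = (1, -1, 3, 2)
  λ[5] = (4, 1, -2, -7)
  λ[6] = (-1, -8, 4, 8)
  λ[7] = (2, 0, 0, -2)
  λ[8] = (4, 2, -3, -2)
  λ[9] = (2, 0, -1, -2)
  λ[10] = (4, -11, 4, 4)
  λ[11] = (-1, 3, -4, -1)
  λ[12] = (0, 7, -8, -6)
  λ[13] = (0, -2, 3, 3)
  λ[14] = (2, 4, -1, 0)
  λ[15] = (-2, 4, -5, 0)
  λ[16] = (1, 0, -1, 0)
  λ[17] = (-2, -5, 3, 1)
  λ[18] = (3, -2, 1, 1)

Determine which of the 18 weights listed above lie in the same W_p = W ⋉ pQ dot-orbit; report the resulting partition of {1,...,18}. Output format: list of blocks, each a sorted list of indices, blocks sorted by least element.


C ↔ A_4 under row/col permutation; |W(A_4)| = 120.

W_5-reps of the 18 weights in Ā_5 (same 4-coord order as C):

  λ_1 → (2, 1, 0, 1)
  λ_2 → (2, 0, 0, 1)
  λ_3 → (2, 0, 1, 1)
  λ_4 → (2, 0, 0, 1)
  λ_5 → (0, 1, 3, 0)
  λ_6 → (0, 1, 0, 2)
  λ_7 → (2, 0, 1, 1)
  λ_8 → (2, 0, 0, 1)
  λ_9 → (2, 0, 0, 1)
  λ_10 → (5, 0, 0, 0)
  λ_11 → (0, 1, 3, 0)
  λ_12 → (2, 1, 0, 1)
  λ_13 → (2, 1, 0, 1)
  λ_14 → (0, 1, 3, 0)
  λ_15 → (0, 1, 3, 0)
  λ_16 → (2, 1, 0, 1)
  λ_17 → (2, 1, 0, 1)
  λ_18 → (2, 0, 1, 1)

These 18 weights hit 6 W_5-dot-orbits; sizes (5, 4, 3, 4, 1, 1):

[[1, 12, 13, 16, 17], [2, 4, 8, 9], [3, 7, 18], [5, 11, 14, 15], [6], [10]]


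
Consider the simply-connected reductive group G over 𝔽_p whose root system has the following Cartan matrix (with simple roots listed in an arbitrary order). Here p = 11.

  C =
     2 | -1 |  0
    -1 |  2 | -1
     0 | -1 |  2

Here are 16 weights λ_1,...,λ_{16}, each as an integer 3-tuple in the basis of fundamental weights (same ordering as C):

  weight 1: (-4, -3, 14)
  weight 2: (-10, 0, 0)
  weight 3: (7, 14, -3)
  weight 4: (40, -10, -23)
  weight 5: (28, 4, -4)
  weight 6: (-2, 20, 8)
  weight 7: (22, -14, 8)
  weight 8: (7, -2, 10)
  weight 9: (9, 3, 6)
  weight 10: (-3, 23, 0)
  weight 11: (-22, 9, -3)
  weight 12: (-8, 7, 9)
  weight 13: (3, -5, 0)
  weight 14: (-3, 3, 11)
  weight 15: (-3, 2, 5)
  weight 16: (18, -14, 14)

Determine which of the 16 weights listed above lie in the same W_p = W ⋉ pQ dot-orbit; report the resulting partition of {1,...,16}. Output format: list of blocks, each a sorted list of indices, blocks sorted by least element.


Root system A_3: the 3×3 matrix C matches after relabeling.

λ_j+ρ reflected into Ā_11 (⟨·,θ^∨⟩≤11); 3-tuples as given:

    λ_1 → (2, 1, 6)
    λ_2 → (1, 1, 7)
    λ_3 → (1, 1, 7)
    λ_4 → (2, 0, 1)
    λ_5 → (2, 1, 6)
    λ_6 → (1, 1, 7)
    λ_7 → (1, 1, 7)
    λ_8 → (0, 1, 3)
    λ_9 → (0, 1, 3)
    λ_10 → (2, 0, 1)
    λ_11 → (2, 0, 1)
    λ_12 → (0, 1, 3)
    λ_13 → (0, 1, 3)
    λ_14 → (2, 1, 6)
    λ_15 → (2, 1, 6)
    λ_16 → (2, 1, 6)

Partition of {1..16} into 4 W_11-dot-orbits:

[[1, 5, 14, 15, 16], [2, 3, 6, 7], [4, 10, 11], [8, 9, 12, 13]]


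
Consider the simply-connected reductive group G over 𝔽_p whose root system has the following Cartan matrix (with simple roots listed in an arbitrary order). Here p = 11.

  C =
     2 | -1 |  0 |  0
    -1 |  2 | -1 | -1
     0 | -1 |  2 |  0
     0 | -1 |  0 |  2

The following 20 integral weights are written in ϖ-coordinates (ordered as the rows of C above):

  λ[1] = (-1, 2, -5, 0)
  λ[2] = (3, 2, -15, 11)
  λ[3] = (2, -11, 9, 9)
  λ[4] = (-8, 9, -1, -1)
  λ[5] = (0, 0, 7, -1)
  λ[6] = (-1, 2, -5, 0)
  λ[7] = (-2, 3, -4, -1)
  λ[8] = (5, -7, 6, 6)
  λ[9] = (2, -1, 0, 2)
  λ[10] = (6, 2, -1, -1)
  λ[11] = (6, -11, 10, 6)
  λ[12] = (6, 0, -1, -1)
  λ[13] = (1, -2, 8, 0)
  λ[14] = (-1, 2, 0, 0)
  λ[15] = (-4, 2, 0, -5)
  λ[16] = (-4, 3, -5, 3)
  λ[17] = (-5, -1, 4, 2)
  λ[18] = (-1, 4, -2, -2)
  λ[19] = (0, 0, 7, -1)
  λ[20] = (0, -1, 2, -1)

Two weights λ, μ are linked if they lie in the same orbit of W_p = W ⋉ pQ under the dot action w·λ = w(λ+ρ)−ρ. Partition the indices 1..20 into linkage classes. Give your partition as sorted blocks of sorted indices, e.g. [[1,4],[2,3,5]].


C ↔ D_4 under row/col permutation; |W(D_4)| = 192.

Ā_11 reps of the 20 weights (D_4, coords as presented):

    [1] (1, 0, 3, 0)
    [2] (3, 0, 1, 3)
    [3] (7, 1, 0, 0)
    [4] (7, 1, 0, 0)
    [5] (1, 1, 8, 0)
    [6] (1, 0, 3, 0)
    [7] (1, 0, 3, 0)
    [8] (0, 3, 1, 1)
    [9] (3, 0, 1, 3)
    [10] (7, 1, 0, 0)
    [11] (3, 0, 1, 3)
    [12] (7, 1, 0, 0)
    [13] (1, 1, 8, 0)
    [14] (0, 3, 1, 1)
    [15] (1, 0, 3, 0)
    [16] (0, 3, 1, 1)
    [17] (0, 3, 1, 1)
    [18] (0, 3, 1, 1)
    [19] (1, 1, 8, 0)
    [20] (1, 0, 3, 0)

These 20 weights hit 5 W_11-dot-orbits; sizes (5, 3, 4, 3, 5):

[[1, 6, 7, 15, 20], [2, 9, 11], [3, 4, 10, 12], [5, 13, 19], [8, 14, 16, 17, 18]]


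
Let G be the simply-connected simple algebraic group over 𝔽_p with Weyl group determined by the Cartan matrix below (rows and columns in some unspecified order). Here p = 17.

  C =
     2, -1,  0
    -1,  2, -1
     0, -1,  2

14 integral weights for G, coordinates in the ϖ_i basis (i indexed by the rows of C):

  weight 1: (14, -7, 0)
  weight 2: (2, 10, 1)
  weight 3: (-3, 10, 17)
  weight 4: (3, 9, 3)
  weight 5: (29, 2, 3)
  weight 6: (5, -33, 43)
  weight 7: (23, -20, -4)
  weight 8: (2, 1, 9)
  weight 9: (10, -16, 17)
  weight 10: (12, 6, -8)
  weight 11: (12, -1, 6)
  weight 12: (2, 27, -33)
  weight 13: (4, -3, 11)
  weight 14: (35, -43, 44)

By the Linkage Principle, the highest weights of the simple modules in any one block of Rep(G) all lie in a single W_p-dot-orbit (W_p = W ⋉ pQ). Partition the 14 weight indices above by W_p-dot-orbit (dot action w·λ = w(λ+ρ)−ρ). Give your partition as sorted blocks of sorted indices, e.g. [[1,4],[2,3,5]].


Type A_3, rank 3, |W|=24; reorder rows/cols to standard.

Each λ_j+ρ reduced to Ā_17; 3-tuples below use C's row order:

  λ_1 → (9, 1, 5) · λ_2 → (3, 11, 2) · λ_3 → (9, 1, 5) · λ_4 → (3, 10, 3) · λ_5 → (3, 10, 3) · λ_6 → (9, 1, 5) · λ_7 → (3, 2, 10) · λ_8 → (3, 2, 10) · λ_9 → (3, 11, 2) · λ_10 → (10, 0, 4) · λ_11 → (10, 0, 4) · λ_12 → (3, 11, 2) · λ_13 → (3, 2, 10) · λ_14 → (6, 2, 3)

Linkage partition of the 14 weights (6 classes, p=17):

[[1, 3, 6], [2, 9, 12], [4, 5], [7, 8, 13], [10, 11], [14]]


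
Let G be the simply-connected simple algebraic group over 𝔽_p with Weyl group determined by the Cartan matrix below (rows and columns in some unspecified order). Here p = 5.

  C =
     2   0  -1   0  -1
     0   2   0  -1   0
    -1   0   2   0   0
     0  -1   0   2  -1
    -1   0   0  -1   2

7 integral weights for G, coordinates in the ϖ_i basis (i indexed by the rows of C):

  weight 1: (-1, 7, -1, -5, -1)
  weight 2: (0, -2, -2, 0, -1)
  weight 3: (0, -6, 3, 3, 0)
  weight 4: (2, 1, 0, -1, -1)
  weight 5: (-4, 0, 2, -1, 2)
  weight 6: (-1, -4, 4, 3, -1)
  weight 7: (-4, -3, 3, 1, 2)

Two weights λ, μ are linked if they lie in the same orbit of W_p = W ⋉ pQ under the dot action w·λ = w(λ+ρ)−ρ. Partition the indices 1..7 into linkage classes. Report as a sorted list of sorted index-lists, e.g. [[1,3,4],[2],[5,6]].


A_5 Cartan matrix, 5 simple roots permuted; ρ=(1,1,1,1,1).

Folding the 7 weights λ_j+ρ into Ā_5 (reps in the given 5-coord order):

    1: (0, 1, 1, 0, 0)
    2: (0, 1, 1, 0, 0)
    3: (0, 1, 1, 0, 0)
    4: (3, 1, 0, 0, 0)
    5: (3, 1, 0, 0, 0)
    6: (0, 1, 1, 0, 0)
    7: (3, 1, 0, 0, 0)

2 distinct reps among the 7 weights ⇒ 2 W_5-linkage classes:

[[1, 2, 3, 6], [4, 5, 7]]


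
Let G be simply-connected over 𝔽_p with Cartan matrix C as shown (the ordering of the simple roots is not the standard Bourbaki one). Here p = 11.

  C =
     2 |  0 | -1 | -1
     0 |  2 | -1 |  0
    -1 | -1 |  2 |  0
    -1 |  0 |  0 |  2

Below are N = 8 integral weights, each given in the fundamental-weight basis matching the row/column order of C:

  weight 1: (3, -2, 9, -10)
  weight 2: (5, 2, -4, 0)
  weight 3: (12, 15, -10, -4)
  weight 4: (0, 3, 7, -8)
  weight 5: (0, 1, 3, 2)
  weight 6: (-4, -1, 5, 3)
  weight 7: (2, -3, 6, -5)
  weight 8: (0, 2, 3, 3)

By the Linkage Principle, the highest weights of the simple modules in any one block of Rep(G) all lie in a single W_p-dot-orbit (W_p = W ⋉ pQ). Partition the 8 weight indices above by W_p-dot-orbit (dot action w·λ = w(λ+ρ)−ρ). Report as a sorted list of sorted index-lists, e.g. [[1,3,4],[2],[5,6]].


Type A_4, rank 4, |W|=120; reorder rows/cols to standard.

Folding the 8 weights λ_j+ρ into Ā_11 (reps in the given 4-coord order):

  [1] (5, 2, 2, 1);  [2] (3, 0, 3, 1);  [3] (5, 2, 2, 1);  [4] (5, 2, 2, 1);  [5] (1, 2, 4, 3);  [6] (3, 0, 3, 1);  [7] (1, 2, 4, 3);  [8] (1, 2, 4, 3)

The 8 indices split into 3 linkage classes (same alcove rep ⇔ same W_11-dot-orbit):

[[1, 3, 4], [2, 6], [5, 7, 8]]


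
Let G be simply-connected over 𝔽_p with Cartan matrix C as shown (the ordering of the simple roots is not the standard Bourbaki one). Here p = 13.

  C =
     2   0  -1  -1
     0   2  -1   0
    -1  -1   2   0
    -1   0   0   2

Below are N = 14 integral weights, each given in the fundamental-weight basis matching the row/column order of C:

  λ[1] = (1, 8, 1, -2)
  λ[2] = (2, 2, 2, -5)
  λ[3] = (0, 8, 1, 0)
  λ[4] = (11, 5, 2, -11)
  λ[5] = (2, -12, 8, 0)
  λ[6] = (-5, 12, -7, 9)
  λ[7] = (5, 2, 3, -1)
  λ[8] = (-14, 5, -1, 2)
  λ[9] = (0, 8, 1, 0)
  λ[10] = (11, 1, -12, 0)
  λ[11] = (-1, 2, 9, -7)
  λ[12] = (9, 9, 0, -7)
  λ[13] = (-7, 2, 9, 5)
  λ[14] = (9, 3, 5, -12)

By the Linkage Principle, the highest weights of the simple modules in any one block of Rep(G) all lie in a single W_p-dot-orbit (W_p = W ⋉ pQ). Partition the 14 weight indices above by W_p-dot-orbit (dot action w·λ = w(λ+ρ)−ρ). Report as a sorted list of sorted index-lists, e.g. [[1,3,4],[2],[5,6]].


A_4 Cartan matrix, 4 simple roots permuted; ρ=(1,1,1,1).

W_13-reps of the 14 weights in Ā_13 (same 4-coord order as C):

    λ_1+ρ ↦ (1, 9, 2, 1)
    λ_2+ρ ↦ (1, 3, 2, 3)
    λ_3+ρ ↦ (1, 9, 2, 1)
    λ_4+ρ ↦ (2, 2, 1, 2)
    λ_5+ρ ↦ (1, 9, 2, 1)
    λ_6+ρ ↦ (6, 3, 4, 0)
    λ_7+ρ ↦ (6, 3, 4, 0)
    λ_8+ρ ↦ (6, 3, 4, 0)
    λ_9+ρ ↦ (1, 9, 2, 1)
    λ_10+ρ ↦ (1, 9, 2, 1)
    λ_11+ρ ↦ (6, 3, 4, 0)
    λ_12+ρ ↦ (2, 2, 1, 2)
    λ_13+ρ ↦ (6, 3, 4, 0)
    λ_14+ρ ↦ (1, 3, 2, 3)

The 14 indices split into 4 linkage classes (same alcove rep ⇔ same W_13-dot-orbit):

[[1, 3, 5, 9, 10], [2, 14], [4, 12], [6, 7, 8, 11, 13]]


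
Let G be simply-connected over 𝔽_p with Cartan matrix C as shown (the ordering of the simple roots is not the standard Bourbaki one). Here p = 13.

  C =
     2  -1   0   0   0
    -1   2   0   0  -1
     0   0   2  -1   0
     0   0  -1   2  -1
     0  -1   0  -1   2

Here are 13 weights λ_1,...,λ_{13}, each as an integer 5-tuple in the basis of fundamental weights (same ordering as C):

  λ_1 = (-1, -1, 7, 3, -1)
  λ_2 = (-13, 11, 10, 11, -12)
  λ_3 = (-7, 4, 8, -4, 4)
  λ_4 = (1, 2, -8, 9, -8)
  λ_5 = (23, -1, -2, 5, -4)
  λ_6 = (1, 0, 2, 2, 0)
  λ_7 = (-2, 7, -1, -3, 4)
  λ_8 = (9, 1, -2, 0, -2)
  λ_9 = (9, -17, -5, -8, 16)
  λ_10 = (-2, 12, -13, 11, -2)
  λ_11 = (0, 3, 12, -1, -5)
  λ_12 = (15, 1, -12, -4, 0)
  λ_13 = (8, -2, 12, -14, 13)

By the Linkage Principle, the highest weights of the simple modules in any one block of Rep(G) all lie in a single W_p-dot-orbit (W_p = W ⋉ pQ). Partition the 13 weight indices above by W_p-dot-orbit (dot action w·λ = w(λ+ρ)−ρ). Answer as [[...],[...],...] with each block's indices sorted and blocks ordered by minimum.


Root system A_5: the 5×5 matrix C matches after relabeling.

Each λ_j+ρ reduced to Ā_13; 5-tuples below use C's row order:

  1: (0, 0, 8, 4, 0) · 2: (10, 1, 0, 1, 0) · 3: (2, 1, 3, 3, 1) · 4: (2, 1, 3, 3, 1) · 5: (1, 7, 2, 0, 3) · 6: (2, 1, 3, 3, 1) · 7: (1, 7, 2, 0, 3) · 8: (10, 1, 0, 1, 0) · 9: (2, 0, 3, 3, 4) · 10: (10, 1, 0, 1, 0) · 11: (0, 0, 8, 4, 0) · 12: (1, 7, 2, 0, 3) · 13: (0, 0, 8, 4, 0)

The 13 indices split into 5 linkage classes (same alcove rep ⇔ same W_13-dot-orbit):

[[1, 11, 13], [2, 8, 10], [3, 4, 6], [5, 7, 12], [9]]


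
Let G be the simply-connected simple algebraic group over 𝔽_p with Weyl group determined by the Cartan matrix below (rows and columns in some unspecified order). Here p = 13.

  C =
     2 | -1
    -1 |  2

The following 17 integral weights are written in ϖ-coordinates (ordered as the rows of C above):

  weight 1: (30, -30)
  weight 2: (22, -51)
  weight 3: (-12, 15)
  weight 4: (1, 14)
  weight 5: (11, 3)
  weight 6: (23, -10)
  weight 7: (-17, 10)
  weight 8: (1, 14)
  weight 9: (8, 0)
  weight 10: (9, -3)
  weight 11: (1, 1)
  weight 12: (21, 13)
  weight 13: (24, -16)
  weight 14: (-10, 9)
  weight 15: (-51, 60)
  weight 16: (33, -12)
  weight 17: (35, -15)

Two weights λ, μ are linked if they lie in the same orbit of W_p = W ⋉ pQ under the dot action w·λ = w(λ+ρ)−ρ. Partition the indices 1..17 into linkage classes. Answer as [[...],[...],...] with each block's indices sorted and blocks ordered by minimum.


Dynkin diagram of C (from the 2 off-diagonal −1 entries): A_2.

Folding the 17 weights λ_j+ρ into Ā_13 (reps in the given 2-coord order):

  1: (8, 2) · 2: (2, 1) · 3: (8, 2) · 4: (2, 9) · 5: (9, 1) · 6: (2, 2) · 7: (8, 2) · 8: (2, 9) · 9: (9, 1) · 10: (8, 2) · 11: (2, 2) · 12: (9, 1) · 13: (2, 1) · 14: (9, 1) · 15: (2, 2) · 16: (8, 2) · 17: (9, 1)

These 17 weights hit 5 W_13-dot-orbits; sizes (5, 2, 2, 5, 3):

[[1, 3, 7, 10, 16], [2, 13], [4, 8], [5, 9, 12, 14, 17], [6, 11, 15]]


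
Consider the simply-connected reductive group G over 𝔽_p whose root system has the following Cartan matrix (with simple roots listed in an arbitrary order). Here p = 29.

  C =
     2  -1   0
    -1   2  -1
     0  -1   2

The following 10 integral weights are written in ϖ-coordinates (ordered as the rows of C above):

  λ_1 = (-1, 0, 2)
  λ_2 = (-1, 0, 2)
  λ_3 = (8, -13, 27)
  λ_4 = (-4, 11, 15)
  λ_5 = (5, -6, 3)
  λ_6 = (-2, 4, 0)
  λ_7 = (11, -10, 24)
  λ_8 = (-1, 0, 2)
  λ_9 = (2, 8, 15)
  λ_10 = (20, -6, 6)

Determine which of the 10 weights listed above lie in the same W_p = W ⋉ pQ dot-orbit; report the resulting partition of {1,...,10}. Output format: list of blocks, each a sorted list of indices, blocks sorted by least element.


Root system A_3: the 3×3 matrix C matches after relabeling.

Folding the 10 weights λ_j+ρ into Ā_29 (reps in the given 3-coord order):

  1: (0, 1, 3);  2: (0, 1, 3);  3: (3, 9, 16);  4: (3, 9, 16);  5: (1, 4, 1);  6: (1, 4, 1);  7: (3, 9, 16);  8: (0, 1, 3);  9: (3, 9, 16);  10: (16, 5, 2)

Grouping the 10 weights by Ā_29-representative: 4 linkage classes.

[[1, 2, 8], [3, 4, 7, 9], [5, 6], [10]]


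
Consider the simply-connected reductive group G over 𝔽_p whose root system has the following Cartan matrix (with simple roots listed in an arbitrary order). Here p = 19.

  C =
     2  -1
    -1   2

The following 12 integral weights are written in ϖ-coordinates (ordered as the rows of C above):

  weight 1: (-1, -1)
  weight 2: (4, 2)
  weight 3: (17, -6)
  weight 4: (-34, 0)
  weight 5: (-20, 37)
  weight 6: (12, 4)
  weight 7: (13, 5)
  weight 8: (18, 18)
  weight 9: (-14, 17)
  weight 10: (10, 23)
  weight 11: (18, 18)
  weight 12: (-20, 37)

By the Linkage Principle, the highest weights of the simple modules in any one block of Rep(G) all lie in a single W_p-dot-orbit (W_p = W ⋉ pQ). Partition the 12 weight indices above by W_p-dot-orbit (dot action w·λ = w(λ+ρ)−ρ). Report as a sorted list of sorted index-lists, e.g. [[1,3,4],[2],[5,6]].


A_2 Cartan matrix, 2 simple roots permuted; ρ=(1,1).

Folding the 12 weights λ_j+ρ into Ā_19 (reps in the given 2-coord order):

  λ_1+ρ ↦ (0, 0) · λ_2+ρ ↦ (5, 3) · λ_3+ρ ↦ (13, 5) · λ_4+ρ ↦ (13, 5) · λ_5+ρ ↦ (0, 0) · λ_6+ρ ↦ (13, 5) · λ_7+ρ ↦ (13, 5) · λ_8+ρ ↦ (0, 0) · λ_9+ρ ↦ (13, 5) · λ_10+ρ ↦ (5, 3) · λ_11+ρ ↦ (0, 0) · λ_12+ρ ↦ (0, 0)

The 12 indices split into 3 linkage classes (same alcove rep ⇔ same W_19-dot-orbit):

[[1, 5, 8, 11, 12], [2, 10], [3, 4, 6, 7, 9]]


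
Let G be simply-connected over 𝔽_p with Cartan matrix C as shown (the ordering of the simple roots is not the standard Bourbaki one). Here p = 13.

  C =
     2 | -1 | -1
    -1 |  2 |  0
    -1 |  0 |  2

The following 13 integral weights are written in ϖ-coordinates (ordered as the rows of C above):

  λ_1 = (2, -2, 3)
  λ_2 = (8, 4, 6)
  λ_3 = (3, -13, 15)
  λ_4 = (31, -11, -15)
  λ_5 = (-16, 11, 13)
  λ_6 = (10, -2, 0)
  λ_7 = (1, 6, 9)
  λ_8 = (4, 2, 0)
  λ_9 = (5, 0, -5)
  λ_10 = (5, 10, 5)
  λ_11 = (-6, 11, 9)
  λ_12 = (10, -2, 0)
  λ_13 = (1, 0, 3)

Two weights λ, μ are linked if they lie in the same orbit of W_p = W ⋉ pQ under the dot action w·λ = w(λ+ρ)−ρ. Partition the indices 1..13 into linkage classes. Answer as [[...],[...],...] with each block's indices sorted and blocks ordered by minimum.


C ↔ A_3 under row/col permutation; |W(A_3)| = 24.

Ā_13 reps of the 13 weights (A_3, coords as presented):

  λ_1+ρ ↦ (2, 1, 4)
  λ_2+ρ ↦ (5, 3, 1)
  λ_3+ρ ↦ (5, 3, 1)
  λ_4+ρ ↦ (5, 3, 1)
  λ_5+ρ ↦ (10, 1, 1)
  λ_6+ρ ↦ (10, 1, 1)
  λ_7+ρ ↦ (2, 1, 4)
  λ_8+ρ ↦ (5, 3, 1)
  λ_9+ρ ↦ (2, 1, 4)
  λ_10+ρ ↦ (2, 1, 4)
  λ_11+ρ ↦ (5, 3, 1)
  λ_12+ρ ↦ (10, 1, 1)
  λ_13+ρ ↦ (2, 1, 4)

These 13 weights hit 3 W_13-dot-orbits; sizes (5, 5, 3):

[[1, 7, 9, 10, 13], [2, 3, 4, 8, 11], [5, 6, 12]]


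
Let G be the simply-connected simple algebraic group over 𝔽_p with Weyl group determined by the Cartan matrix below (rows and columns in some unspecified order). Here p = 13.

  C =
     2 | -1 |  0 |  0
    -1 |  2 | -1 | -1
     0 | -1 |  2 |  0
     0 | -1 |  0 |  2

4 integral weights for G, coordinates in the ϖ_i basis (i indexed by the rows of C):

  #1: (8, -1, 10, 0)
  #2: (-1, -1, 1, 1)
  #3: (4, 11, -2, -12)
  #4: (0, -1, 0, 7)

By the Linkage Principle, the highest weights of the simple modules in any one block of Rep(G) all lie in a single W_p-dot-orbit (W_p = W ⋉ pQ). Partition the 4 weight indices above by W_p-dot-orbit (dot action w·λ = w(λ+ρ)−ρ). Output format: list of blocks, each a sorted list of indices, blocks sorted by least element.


Root system D_4: the 4×4 matrix C matches after relabeling.

Ā_13 reps of the 4 weights (D_4, coords as presented):

  λ_1 → (1, 1, 3, 7);  λ_2 → (0, 0, 2, 2);  λ_3 → (1, 1, 3, 7);  λ_4 → (1, 0, 1, 8)

These 4 weights hit 3 W_13-dot-orbits; sizes (2, 1, 1):

[[1, 3], [2], [4]]


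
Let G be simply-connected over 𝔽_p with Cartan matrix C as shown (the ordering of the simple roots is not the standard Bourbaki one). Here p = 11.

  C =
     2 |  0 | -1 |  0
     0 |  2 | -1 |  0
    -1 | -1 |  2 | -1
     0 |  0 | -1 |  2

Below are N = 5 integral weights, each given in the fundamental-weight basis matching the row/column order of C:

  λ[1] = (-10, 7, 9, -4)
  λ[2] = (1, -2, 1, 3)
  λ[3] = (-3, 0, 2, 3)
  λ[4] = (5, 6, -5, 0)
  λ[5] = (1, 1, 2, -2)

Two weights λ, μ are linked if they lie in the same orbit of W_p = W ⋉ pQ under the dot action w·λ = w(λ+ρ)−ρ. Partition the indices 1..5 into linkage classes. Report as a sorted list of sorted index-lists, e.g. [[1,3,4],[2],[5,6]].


D_4 Cartan matrix, 4 simple roots permuted; ρ=(1,1,1,1).

λ_j+ρ reflected into Ā_11 (⟨·,θ^∨⟩≤11); 4-tuples as given:

  [1] (2, 1, 1, 4) · [2] (2, 1, 1, 4) · [3] (2, 1, 1, 4) · [4] (2, 3, 1, 3) · [5] (2, 2, 2, 1)

Linkage partition of the 5 weights (3 classes, p=11):

[[1, 2, 3], [4], [5]]


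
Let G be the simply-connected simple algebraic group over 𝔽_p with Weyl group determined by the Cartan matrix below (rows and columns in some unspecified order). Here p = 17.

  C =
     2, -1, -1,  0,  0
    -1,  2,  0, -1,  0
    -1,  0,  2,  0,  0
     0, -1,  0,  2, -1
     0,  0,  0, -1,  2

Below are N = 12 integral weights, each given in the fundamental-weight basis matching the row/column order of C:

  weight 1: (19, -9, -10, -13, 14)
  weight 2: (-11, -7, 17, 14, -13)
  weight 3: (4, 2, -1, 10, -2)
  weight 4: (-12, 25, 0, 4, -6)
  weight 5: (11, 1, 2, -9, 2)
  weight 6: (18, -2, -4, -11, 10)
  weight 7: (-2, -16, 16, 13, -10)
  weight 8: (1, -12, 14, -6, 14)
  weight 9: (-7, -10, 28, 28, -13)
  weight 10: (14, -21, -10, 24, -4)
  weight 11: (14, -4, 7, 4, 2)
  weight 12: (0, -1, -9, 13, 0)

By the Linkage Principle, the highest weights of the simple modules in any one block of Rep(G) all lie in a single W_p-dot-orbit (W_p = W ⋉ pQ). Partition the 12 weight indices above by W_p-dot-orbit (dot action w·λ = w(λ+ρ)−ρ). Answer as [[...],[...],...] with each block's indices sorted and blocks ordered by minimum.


Cartan matrix: type A_5 (|W|=720); un-permuting the 5 rows.

Each λ_j+ρ reduced to Ā_17; 5-tuples below use C's row order:

  [1] (6, 3, 3, 3, 2) · [2] (3, 3, 1, 9, 0) · [3] (3, 3, 1, 9, 0) · [4] (3, 3, 1, 9, 0) · [5] (6, 3, 3, 3, 2) · [6] (5, 9, 1, 1, 1) · [7] (5, 9, 1, 1, 1) · [8] (5, 9, 1, 1, 1) · [9] (6, 3, 3, 3, 2) · [10] (6, 3, 3, 3, 2) · [11] (6, 3, 3, 3, 2) · [12] (0, 7, 1, 7, 1)

The 12 indices split into 4 linkage classes (same alcove rep ⇔ same W_17-dot-orbit):

[[1, 5, 9, 10, 11], [2, 3, 4], [6, 7, 8], [12]]


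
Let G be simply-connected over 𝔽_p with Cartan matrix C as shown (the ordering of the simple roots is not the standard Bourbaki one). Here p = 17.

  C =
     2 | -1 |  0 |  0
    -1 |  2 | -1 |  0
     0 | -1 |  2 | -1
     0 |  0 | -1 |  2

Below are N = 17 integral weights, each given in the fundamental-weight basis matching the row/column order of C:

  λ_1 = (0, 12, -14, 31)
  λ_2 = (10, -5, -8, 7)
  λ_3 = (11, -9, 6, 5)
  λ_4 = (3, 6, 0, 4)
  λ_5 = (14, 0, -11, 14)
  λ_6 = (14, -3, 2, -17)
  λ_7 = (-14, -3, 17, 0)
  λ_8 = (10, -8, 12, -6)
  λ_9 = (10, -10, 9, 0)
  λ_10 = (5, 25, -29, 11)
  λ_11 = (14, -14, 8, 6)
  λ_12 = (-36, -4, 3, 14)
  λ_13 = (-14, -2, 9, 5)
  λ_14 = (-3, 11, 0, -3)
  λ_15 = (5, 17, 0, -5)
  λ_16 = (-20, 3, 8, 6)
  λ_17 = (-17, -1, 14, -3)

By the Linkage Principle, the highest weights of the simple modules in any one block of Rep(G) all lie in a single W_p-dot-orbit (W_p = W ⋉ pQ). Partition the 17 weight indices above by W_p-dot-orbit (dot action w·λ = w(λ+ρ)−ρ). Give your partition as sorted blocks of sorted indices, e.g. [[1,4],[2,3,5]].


C ↔ A_4 under row/col permutation; |W(A_4)| = 120.

Folding the 17 weights λ_j+ρ into Ā_17 (reps in the given 4-coord order):

    λ_1 → (0, 13, 2, 1)
    λ_2 → (0, 7, 1, 3)
    λ_3 → (4, 7, 1, 5)
    λ_4 → (4, 7, 1, 5)
    λ_5 → (2, 9, 1, 1)
    λ_6 → (0, 13, 2, 1)
    λ_7 → (0, 13, 2, 1)
    λ_8 → (4, 7, 1, 5)
    λ_9 → (2, 9, 1, 1)
    λ_10 → (2, 9, 1, 1)
    λ_11 → (1, 9, 4, 2)
    λ_12 → (0, 13, 2, 1)
    λ_13 → (1, 9, 4, 2)
    λ_14 → (2, 9, 1, 1)
    λ_15 → (1, 9, 4, 2)
    λ_16 → (1, 9, 4, 2)
    λ_17 → (0, 13, 2, 1)

Partition of {1..17} into 5 W_17-dot-orbits:

[[1, 6, 7, 12, 17], [2], [3, 4, 8], [5, 9, 10, 14], [11, 13, 15, 16]]


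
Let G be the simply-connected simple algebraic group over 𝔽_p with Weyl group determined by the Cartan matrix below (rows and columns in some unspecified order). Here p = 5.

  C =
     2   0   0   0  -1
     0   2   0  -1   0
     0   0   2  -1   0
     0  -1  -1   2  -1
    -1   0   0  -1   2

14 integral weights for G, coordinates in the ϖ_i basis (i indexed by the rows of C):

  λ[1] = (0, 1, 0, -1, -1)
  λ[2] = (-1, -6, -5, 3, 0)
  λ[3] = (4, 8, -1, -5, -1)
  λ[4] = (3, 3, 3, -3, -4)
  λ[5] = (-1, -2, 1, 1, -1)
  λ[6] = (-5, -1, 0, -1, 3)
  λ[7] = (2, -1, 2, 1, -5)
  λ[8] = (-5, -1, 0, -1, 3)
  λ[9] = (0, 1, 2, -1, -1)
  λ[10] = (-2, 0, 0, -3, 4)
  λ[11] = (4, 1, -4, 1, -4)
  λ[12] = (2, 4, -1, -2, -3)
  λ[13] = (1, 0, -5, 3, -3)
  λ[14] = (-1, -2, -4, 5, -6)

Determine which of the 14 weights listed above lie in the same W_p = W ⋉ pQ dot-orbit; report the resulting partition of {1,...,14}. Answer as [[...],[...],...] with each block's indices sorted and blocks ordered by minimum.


Root system D_5: the 5×5 matrix C matches after relabeling.

Each λ_j+ρ reduced to Ā_5; 5-tuples below use C's row order:

    [1] (1, 2, 1, 0, 0)
    [2] (4, 0, 1, 0, 0)
    [3] (4, 0, 1, 0, 0)
    [4] (0, 1, 1, 0, 1)
    [5] (0, 1, 2, 1, 0)
    [6] (4, 0, 1, 0, 0)
    [7] (1, 2, 1, 0, 0)
    [8] (4, 0, 1, 0, 0)
    [9] (0, 1, 2, 1, 0)
    [10] (1, 1, 1, 0, 0)
    [11] (1, 2, 1, 0, 0)
    [12] (0, 1, 2, 1, 0)
    [13] (0, 1, 2, 1, 0)
    [14] (2, 0, 2, 0, 0)

Partition of {1..14} into 6 W_5-dot-orbits:

[[1, 7, 11], [2, 3, 6, 8], [4], [5, 9, 12, 13], [10], [14]]


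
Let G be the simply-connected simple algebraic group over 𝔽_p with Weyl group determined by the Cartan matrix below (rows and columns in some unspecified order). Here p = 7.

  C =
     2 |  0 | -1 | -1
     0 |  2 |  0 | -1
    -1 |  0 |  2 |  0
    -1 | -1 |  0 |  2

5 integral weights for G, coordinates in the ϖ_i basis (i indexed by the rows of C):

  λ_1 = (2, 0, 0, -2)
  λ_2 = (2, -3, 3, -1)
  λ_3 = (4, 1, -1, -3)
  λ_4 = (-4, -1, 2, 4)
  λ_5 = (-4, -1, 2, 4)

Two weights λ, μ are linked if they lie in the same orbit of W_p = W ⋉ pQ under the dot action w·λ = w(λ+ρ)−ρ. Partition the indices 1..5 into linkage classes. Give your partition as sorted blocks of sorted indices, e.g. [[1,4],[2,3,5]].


Dynkin diagram of C (from the 6 off-diagonal −1 entries): A_4.

Each λ_j+ρ reduced to Ā_7; 4-tuples below use C's row order:

  [1] (2, 0, 1, 1);  [2] (1, 0, 4, 2);  [3] (3, 0, 0, 2);  [4] (3, 0, 0, 2);  [5] (3, 0, 0, 2)

Grouping the 5 weights by Ā_7-representative: 3 linkage classes.

[[1], [2], [3, 4, 5]]
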